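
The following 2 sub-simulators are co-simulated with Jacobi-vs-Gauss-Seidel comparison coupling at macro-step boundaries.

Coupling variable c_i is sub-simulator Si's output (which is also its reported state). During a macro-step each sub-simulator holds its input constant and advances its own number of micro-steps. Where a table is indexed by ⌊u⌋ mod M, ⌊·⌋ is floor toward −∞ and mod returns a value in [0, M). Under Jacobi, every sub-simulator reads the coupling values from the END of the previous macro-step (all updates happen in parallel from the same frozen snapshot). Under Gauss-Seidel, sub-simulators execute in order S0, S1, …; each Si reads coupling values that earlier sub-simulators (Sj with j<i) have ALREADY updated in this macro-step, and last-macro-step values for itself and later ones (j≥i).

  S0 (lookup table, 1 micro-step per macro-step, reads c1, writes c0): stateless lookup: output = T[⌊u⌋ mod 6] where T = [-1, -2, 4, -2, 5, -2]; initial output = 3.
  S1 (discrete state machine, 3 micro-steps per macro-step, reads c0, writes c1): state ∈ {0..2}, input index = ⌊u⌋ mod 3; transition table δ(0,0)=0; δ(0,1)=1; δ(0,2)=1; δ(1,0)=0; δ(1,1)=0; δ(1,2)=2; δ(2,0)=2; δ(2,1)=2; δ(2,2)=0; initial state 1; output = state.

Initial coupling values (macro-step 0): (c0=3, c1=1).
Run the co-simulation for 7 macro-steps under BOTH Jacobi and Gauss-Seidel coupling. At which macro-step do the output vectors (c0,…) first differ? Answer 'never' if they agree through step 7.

first divergence at macro-step: 2

[Jacobi] macro 1: S0 reads c1=1 → after 1×micro: -2; S1 reads c0=3 → after 3×micro: 0 ⇒ (c0=-2, c1=0)
[Jacobi] macro 2: S0 reads c1=0 → after 1×micro: -1; S1 reads c0=-2 → after 3×micro: 1 ⇒ (c0=-1, c1=1)
[Jacobi] macro 3: S0 reads c1=1 → after 1×micro: -2; S1 reads c0=-1 → after 3×micro: 1 ⇒ (c0=-2, c1=1)
[Jacobi] macro 4: S0 reads c1=1 → after 1×micro: -2; S1 reads c0=-2 → after 3×micro: 0 ⇒ (c0=-2, c1=0)
[Jacobi] macro 5: S0 reads c1=0 → after 1×micro: -1; S1 reads c0=-2 → after 3×micro: 1 ⇒ (c0=-1, c1=1)
[Jacobi] macro 6: S0 reads c1=1 → after 1×micro: -2; S1 reads c0=-1 → after 3×micro: 1 ⇒ (c0=-2, c1=1)
[Jacobi] macro 7: S0 reads c1=1 → after 1×micro: -2; S1 reads c0=-2 → after 3×micro: 0 ⇒ (c0=-2, c1=0)
[Gauss-Seidel] macro 1: S0 reads c1=1 → after 1×micro: -2; S1 reads c0=-2 → after 3×micro: 0 ⇒ (c0=-2, c1=0)
[Gauss-Seidel] macro 2: S0 reads c1=0 → after 1×micro: -1; S1 reads c0=-1 → after 3×micro: 0 ⇒ (c0=-1, c1=0)
[Gauss-Seidel] macro 3: S0 reads c1=0 → after 1×micro: -1; S1 reads c0=-1 → after 3×micro: 0 ⇒ (c0=-1, c1=0)
[Gauss-Seidel] macro 4: S0 reads c1=0 → after 1×micro: -1; S1 reads c0=-1 → after 3×micro: 0 ⇒ (c0=-1, c1=0)
[Gauss-Seidel] macro 5: S0 reads c1=0 → after 1×micro: -1; S1 reads c0=-1 → after 3×micro: 0 ⇒ (c0=-1, c1=0)
[Gauss-Seidel] macro 6: S0 reads c1=0 → after 1×micro: -1; S1 reads c0=-1 → after 3×micro: 0 ⇒ (c0=-1, c1=0)
[Gauss-Seidel] macro 7: S0 reads c1=0 → after 1×micro: -1; S1 reads c0=-1 → after 3×micro: 0 ⇒ (c0=-1, c1=0)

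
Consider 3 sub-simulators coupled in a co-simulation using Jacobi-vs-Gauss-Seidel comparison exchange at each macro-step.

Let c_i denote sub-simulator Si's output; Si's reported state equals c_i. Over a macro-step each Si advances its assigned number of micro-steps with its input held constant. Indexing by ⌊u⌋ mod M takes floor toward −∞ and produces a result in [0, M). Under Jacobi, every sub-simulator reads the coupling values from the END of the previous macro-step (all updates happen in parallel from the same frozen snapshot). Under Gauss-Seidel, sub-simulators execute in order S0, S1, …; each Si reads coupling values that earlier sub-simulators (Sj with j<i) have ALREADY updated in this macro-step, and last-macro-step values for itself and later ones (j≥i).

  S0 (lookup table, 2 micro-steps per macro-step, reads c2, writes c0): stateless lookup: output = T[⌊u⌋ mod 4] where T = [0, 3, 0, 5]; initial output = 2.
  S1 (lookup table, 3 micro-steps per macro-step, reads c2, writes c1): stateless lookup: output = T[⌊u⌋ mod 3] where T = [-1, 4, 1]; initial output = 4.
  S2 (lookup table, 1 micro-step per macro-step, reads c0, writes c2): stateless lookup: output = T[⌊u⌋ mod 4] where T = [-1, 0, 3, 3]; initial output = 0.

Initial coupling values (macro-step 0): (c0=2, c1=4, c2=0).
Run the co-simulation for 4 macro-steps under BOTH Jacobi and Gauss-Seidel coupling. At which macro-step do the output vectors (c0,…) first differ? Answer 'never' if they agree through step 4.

first divergence at macro-step: 1

[Jacobi] macro 1: S0 reads c2=0 → after 2×micro: 0; S1 reads c2=0 → after 3×micro: -1; S2 reads c0=2 → after 1×micro: 3 ⇒ (c0=0, c1=-1, c2=3)
[Jacobi] macro 2: S0 reads c2=3 → after 2×micro: 5; S1 reads c2=3 → after 3×micro: -1; S2 reads c0=0 → after 1×micro: -1 ⇒ (c0=5, c1=-1, c2=-1)
[Jacobi] macro 3: S0 reads c2=-1 → after 2×micro: 5; S1 reads c2=-1 → after 3×micro: 1; S2 reads c0=5 → after 1×micro: 0 ⇒ (c0=5, c1=1, c2=0)
[Jacobi] macro 4: S0 reads c2=0 → after 2×micro: 0; S1 reads c2=0 → after 3×micro: -1; S2 reads c0=5 → after 1×micro: 0 ⇒ (c0=0, c1=-1, c2=0)
[Gauss-Seidel] macro 1: S0 reads c2=0 → after 2×micro: 0; S1 reads c2=0 → after 3×micro: -1; S2 reads c0=0 → after 1×micro: -1 ⇒ (c0=0, c1=-1, c2=-1)
[Gauss-Seidel] macro 2: S0 reads c2=-1 → after 2×micro: 5; S1 reads c2=-1 → after 3×micro: 1; S2 reads c0=5 → after 1×micro: 0 ⇒ (c0=5, c1=1, c2=0)
[Gauss-Seidel] macro 3: S0 reads c2=0 → after 2×micro: 0; S1 reads c2=0 → after 3×micro: -1; S2 reads c0=0 → after 1×micro: -1 ⇒ (c0=0, c1=-1, c2=-1)
[Gauss-Seidel] macro 4: S0 reads c2=-1 → after 2×micro: 5; S1 reads c2=-1 → after 3×micro: 1; S2 reads c0=5 → after 1×micro: 0 ⇒ (c0=5, c1=1, c2=0)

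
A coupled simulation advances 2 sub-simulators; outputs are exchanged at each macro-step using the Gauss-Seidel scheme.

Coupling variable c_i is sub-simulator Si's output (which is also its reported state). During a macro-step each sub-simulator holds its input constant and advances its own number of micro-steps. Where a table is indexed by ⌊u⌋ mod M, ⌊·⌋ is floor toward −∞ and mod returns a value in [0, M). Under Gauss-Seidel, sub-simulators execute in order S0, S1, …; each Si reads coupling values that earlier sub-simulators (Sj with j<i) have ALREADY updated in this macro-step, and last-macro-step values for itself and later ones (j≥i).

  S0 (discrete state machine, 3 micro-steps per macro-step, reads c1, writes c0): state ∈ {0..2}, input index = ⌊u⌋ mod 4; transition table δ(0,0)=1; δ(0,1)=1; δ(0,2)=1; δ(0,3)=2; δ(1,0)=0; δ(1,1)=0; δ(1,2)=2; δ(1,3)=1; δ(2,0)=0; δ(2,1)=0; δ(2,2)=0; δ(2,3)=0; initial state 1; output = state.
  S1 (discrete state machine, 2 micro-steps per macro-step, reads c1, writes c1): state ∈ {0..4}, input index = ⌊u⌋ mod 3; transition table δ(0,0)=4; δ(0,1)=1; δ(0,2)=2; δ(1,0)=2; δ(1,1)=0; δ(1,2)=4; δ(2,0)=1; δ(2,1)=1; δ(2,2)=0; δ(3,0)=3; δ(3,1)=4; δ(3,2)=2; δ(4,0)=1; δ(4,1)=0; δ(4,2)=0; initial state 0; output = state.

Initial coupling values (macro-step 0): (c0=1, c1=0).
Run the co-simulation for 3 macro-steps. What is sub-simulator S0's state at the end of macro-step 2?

macro 1: S0 reads c1=0 → after 3×micro: 0; S1 reads c1=0 → after 2×micro: 1 ⇒ (c0=0, c1=1)
macro 2: S0 reads c1=1 → after 3×micro: 1; S1 reads c1=1 → after 2×micro: 1 ⇒ (c0=1, c1=1)
macro 3: S0 reads c1=1 → after 3×micro: 0; S1 reads c1=1 → after 2×micro: 1 ⇒ (c0=0, c1=1)

S0 state at macro-step 2 = 1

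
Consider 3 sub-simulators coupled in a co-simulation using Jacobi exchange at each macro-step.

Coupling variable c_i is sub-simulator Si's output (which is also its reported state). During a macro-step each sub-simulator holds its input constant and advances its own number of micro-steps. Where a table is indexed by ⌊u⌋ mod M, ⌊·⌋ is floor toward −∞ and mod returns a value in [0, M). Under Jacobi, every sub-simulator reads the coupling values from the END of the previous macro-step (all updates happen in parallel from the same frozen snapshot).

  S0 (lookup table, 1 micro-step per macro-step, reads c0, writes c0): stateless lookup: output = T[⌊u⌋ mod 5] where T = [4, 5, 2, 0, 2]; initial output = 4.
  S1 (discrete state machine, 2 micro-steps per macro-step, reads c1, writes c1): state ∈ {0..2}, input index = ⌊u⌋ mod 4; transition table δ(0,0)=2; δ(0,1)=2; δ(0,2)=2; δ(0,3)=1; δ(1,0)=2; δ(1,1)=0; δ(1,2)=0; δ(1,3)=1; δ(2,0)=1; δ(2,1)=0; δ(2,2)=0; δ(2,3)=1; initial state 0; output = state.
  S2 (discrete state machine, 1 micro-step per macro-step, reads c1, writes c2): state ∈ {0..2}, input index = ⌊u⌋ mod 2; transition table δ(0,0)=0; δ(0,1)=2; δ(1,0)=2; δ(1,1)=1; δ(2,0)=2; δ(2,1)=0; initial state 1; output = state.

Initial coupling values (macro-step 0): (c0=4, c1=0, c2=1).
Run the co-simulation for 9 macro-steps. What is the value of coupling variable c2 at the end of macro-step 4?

c2 at macro-step 4 = 0

macro 1: S0 reads c0=4 → after 1×micro: 2; S1 reads c1=0 → after 2×micro: 1; S2 reads c1=0 → after 1×micro: 2 ⇒ (c0=2, c1=1, c2=2)
macro 2: S0 reads c0=2 → after 1×micro: 2; S1 reads c1=1 → after 2×micro: 2; S2 reads c1=1 → after 1×micro: 0 ⇒ (c0=2, c1=2, c2=0)
macro 3: S0 reads c0=2 → after 1×micro: 2; S1 reads c1=2 → after 2×micro: 2; S2 reads c1=2 → after 1×micro: 0 ⇒ (c0=2, c1=2, c2=0)
macro 4: S0 reads c0=2 → after 1×micro: 2; S1 reads c1=2 → after 2×micro: 2; S2 reads c1=2 → after 1×micro: 0 ⇒ (c0=2, c1=2, c2=0)
macro 5: S0 reads c0=2 → after 1×micro: 2; S1 reads c1=2 → after 2×micro: 2; S2 reads c1=2 → after 1×micro: 0 ⇒ (c0=2, c1=2, c2=0)
macro 6: S0 reads c0=2 → after 1×micro: 2; S1 reads c1=2 → after 2×micro: 2; S2 reads c1=2 → after 1×micro: 0 ⇒ (c0=2, c1=2, c2=0)
macro 7: S0 reads c0=2 → after 1×micro: 2; S1 reads c1=2 → after 2×micro: 2; S2 reads c1=2 → after 1×micro: 0 ⇒ (c0=2, c1=2, c2=0)
macro 8: S0 reads c0=2 → after 1×micro: 2; S1 reads c1=2 → after 2×micro: 2; S2 reads c1=2 → after 1×micro: 0 ⇒ (c0=2, c1=2, c2=0)
macro 9: S0 reads c0=2 → after 1×micro: 2; S1 reads c1=2 → after 2×micro: 2; S2 reads c1=2 → after 1×micro: 0 ⇒ (c0=2, c1=2, c2=0)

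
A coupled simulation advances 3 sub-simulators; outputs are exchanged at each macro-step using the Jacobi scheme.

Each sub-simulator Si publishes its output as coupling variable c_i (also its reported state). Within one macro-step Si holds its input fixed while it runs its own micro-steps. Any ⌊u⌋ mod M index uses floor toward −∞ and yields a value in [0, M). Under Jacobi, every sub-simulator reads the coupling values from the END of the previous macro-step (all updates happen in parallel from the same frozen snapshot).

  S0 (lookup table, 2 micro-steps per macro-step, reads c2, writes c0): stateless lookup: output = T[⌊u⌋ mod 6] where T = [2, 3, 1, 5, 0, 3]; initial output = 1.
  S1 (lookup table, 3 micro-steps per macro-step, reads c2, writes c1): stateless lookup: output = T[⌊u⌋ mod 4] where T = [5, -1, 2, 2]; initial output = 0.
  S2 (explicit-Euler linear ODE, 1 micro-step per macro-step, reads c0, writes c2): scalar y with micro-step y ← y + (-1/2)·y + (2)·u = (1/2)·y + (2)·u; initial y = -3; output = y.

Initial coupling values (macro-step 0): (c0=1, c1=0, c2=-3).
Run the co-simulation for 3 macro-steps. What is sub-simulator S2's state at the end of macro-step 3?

S2 state at macro-step 3 = 73/8

macro 1: S0 reads c2=-3 → after 2×micro: 5; S1 reads c2=-3 → after 3×micro: -1; S2 reads c0=1 → after 1×micro: 1/2 ⇒ (c0=5, c1=-1, c2=1/2)
macro 2: S0 reads c2=1/2 → after 2×micro: 2; S1 reads c2=1/2 → after 3×micro: 5; S2 reads c0=5 → after 1×micro: 41/4 ⇒ (c0=2, c1=5, c2=41/4)
macro 3: S0 reads c2=41/4 → after 2×micro: 0; S1 reads c2=41/4 → after 3×micro: 2; S2 reads c0=2 → after 1×micro: 73/8 ⇒ (c0=0, c1=2, c2=73/8)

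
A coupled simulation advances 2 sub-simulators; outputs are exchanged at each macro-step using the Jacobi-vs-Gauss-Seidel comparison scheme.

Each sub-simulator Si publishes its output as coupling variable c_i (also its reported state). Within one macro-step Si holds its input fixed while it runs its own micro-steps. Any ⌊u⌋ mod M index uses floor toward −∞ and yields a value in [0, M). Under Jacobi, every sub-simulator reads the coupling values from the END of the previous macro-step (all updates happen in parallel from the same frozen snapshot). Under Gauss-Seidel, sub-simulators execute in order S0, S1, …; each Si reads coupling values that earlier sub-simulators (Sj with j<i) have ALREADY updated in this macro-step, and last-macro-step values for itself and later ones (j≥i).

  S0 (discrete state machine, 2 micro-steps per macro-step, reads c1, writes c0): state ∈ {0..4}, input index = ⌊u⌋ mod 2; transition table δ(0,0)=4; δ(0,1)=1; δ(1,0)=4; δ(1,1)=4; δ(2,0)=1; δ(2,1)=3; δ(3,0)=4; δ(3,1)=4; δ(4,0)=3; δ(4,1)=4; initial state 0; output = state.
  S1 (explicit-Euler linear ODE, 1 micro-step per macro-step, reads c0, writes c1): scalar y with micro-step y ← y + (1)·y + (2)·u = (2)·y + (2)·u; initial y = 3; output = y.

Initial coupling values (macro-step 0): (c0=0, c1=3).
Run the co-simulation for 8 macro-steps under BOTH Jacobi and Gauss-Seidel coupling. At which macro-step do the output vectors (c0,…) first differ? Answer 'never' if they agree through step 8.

first divergence at macro-step: 1

[Jacobi] macro 1: S0 reads c1=3 → after 2×micro: 4; S1 reads c0=0 → after 1×micro: 6 ⇒ (c0=4, c1=6)
[Jacobi] macro 2: S0 reads c1=6 → after 2×micro: 4; S1 reads c0=4 → after 1×micro: 20 ⇒ (c0=4, c1=20)
[Jacobi] macro 3: S0 reads c1=20 → after 2×micro: 4; S1 reads c0=4 → after 1×micro: 48 ⇒ (c0=4, c1=48)
[Jacobi] macro 4: S0 reads c1=48 → after 2×micro: 4; S1 reads c0=4 → after 1×micro: 104 ⇒ (c0=4, c1=104)
[Jacobi] macro 5: S0 reads c1=104 → after 2×micro: 4; S1 reads c0=4 → after 1×micro: 216 ⇒ (c0=4, c1=216)
[Jacobi] macro 6: S0 reads c1=216 → after 2×micro: 4; S1 reads c0=4 → after 1×micro: 440 ⇒ (c0=4, c1=440)
[Jacobi] macro 7: S0 reads c1=440 → after 2×micro: 4; S1 reads c0=4 → after 1×micro: 888 ⇒ (c0=4, c1=888)
[Jacobi] macro 8: S0 reads c1=888 → after 2×micro: 4; S1 reads c0=4 → after 1×micro: 1784 ⇒ (c0=4, c1=1784)
[Gauss-Seidel] macro 1: S0 reads c1=3 → after 2×micro: 4; S1 reads c0=4 → after 1×micro: 14 ⇒ (c0=4, c1=14)
[Gauss-Seidel] macro 2: S0 reads c1=14 → after 2×micro: 4; S1 reads c0=4 → after 1×micro: 36 ⇒ (c0=4, c1=36)
[Gauss-Seidel] macro 3: S0 reads c1=36 → after 2×micro: 4; S1 reads c0=4 → after 1×micro: 80 ⇒ (c0=4, c1=80)
[Gauss-Seidel] macro 4: S0 reads c1=80 → after 2×micro: 4; S1 reads c0=4 → after 1×micro: 168 ⇒ (c0=4, c1=168)
[Gauss-Seidel] macro 5: S0 reads c1=168 → after 2×micro: 4; S1 reads c0=4 → after 1×micro: 344 ⇒ (c0=4, c1=344)
[Gauss-Seidel] macro 6: S0 reads c1=344 → after 2×micro: 4; S1 reads c0=4 → after 1×micro: 696 ⇒ (c0=4, c1=696)
[Gauss-Seidel] macro 7: S0 reads c1=696 → after 2×micro: 4; S1 reads c0=4 → after 1×micro: 1400 ⇒ (c0=4, c1=1400)
[Gauss-Seidel] macro 8: S0 reads c1=1400 → after 2×micro: 4; S1 reads c0=4 → after 1×micro: 2808 ⇒ (c0=4, c1=2808)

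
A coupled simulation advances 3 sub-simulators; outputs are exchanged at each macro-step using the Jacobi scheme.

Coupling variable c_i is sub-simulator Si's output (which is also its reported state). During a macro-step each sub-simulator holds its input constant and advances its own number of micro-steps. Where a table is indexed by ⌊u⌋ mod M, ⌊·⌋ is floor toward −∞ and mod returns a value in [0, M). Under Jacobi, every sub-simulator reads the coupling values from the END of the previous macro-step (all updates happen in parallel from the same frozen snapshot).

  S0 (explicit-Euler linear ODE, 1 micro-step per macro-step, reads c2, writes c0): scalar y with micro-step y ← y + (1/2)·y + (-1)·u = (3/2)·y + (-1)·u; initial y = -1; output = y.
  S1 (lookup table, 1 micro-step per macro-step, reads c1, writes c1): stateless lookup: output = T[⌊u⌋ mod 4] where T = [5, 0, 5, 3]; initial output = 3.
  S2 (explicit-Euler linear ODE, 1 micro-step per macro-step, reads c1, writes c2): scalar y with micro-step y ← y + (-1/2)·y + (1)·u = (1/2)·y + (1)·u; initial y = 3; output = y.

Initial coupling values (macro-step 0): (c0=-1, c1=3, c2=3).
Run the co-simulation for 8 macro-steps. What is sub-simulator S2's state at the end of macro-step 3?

macro 1: S0 reads c2=3 → after 1×micro: -9/2; S1 reads c1=3 → after 1×micro: 3; S2 reads c1=3 → after 1×micro: 9/2 ⇒ (c0=-9/2, c1=3, c2=9/2)
macro 2: S0 reads c2=9/2 → after 1×micro: -45/4; S1 reads c1=3 → after 1×micro: 3; S2 reads c1=3 → after 1×micro: 21/4 ⇒ (c0=-45/4, c1=3, c2=21/4)
macro 3: S0 reads c2=21/4 → after 1×micro: -177/8; S1 reads c1=3 → after 1×micro: 3; S2 reads c1=3 → after 1×micro: 45/8 ⇒ (c0=-177/8, c1=3, c2=45/8)
macro 4: S0 reads c2=45/8 → after 1×micro: -621/16; S1 reads c1=3 → after 1×micro: 3; S2 reads c1=3 → after 1×micro: 93/16 ⇒ (c0=-621/16, c1=3, c2=93/16)
macro 5: S0 reads c2=93/16 → after 1×micro: -2049/32; S1 reads c1=3 → after 1×micro: 3; S2 reads c1=3 → after 1×micro: 189/32 ⇒ (c0=-2049/32, c1=3, c2=189/32)
macro 6: S0 reads c2=189/32 → after 1×micro: -6525/64; S1 reads c1=3 → after 1×micro: 3; S2 reads c1=3 → after 1×micro: 381/64 ⇒ (c0=-6525/64, c1=3, c2=381/64)
macro 7: S0 reads c2=381/64 → after 1×micro: -20337/128; S1 reads c1=3 → after 1×micro: 3; S2 reads c1=3 → after 1×micro: 765/128 ⇒ (c0=-20337/128, c1=3, c2=765/128)
macro 8: S0 reads c2=765/128 → after 1×micro: -62541/256; S1 reads c1=3 → after 1×micro: 3; S2 reads c1=3 → after 1×micro: 1533/256 ⇒ (c0=-62541/256, c1=3, c2=1533/256)

S2 state at macro-step 3 = 45/8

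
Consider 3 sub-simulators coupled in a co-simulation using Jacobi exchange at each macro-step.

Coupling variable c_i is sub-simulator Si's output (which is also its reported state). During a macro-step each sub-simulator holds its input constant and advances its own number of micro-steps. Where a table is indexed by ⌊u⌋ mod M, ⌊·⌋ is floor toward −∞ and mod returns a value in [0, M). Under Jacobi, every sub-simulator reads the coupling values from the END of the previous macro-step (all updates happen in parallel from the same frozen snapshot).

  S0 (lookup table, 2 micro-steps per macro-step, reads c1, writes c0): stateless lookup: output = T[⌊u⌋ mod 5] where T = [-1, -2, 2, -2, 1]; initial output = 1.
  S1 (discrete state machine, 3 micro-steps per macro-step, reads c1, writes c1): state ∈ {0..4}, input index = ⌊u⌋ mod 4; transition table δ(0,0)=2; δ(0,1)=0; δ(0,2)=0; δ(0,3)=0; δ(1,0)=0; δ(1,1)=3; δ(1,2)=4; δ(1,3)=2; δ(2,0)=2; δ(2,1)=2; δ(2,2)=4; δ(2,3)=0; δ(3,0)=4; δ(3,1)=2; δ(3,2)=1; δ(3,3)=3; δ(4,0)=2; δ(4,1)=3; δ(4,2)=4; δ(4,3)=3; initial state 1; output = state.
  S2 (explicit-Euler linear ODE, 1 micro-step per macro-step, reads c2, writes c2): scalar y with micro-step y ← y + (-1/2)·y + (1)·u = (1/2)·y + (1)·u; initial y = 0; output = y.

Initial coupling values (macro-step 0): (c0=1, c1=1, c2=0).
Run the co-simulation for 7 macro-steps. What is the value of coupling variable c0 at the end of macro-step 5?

macro 1: S0 reads c1=1 → after 2×micro: -2; S1 reads c1=1 → after 3×micro: 2; S2 reads c2=0 → after 1×micro: 0 ⇒ (c0=-2, c1=2, c2=0)
macro 2: S0 reads c1=2 → after 2×micro: 2; S1 reads c1=2 → after 3×micro: 4; S2 reads c2=0 → after 1×micro: 0 ⇒ (c0=2, c1=4, c2=0)
macro 3: S0 reads c1=4 → after 2×micro: 1; S1 reads c1=4 → after 3×micro: 2; S2 reads c2=0 → after 1×micro: 0 ⇒ (c0=1, c1=2, c2=0)
macro 4: S0 reads c1=2 → after 2×micro: 2; S1 reads c1=2 → after 3×micro: 4; S2 reads c2=0 → after 1×micro: 0 ⇒ (c0=2, c1=4, c2=0)
macro 5: S0 reads c1=4 → after 2×micro: 1; S1 reads c1=4 → after 3×micro: 2; S2 reads c2=0 → after 1×micro: 0 ⇒ (c0=1, c1=2, c2=0)
macro 6: S0 reads c1=2 → after 2×micro: 2; S1 reads c1=2 → after 3×micro: 4; S2 reads c2=0 → after 1×micro: 0 ⇒ (c0=2, c1=4, c2=0)
macro 7: S0 reads c1=4 → after 2×micro: 1; S1 reads c1=4 → after 3×micro: 2; S2 reads c2=0 → after 1×micro: 0 ⇒ (c0=1, c1=2, c2=0)

c0 at macro-step 5 = 1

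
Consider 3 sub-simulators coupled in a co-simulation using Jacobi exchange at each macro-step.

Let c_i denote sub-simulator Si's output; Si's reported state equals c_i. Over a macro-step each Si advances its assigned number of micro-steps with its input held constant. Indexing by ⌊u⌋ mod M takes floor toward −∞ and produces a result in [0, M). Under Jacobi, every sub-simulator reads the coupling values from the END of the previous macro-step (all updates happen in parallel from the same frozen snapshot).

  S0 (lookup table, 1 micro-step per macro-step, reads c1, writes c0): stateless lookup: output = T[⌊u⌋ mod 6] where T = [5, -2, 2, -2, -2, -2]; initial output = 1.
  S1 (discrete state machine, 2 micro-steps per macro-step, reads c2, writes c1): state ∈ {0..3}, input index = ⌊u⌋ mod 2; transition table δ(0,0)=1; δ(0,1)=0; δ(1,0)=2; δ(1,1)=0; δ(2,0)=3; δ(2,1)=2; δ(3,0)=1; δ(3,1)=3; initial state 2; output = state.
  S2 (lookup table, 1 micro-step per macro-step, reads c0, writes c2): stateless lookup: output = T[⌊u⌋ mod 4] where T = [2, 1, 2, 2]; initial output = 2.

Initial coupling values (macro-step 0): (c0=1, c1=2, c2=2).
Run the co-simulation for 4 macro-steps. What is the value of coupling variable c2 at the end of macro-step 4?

c2 at macro-step 4 = 1

macro 1: S0 reads c1=2 → after 1×micro: 2; S1 reads c2=2 → after 2×micro: 1; S2 reads c0=1 → after 1×micro: 1 ⇒ (c0=2, c1=1, c2=1)
macro 2: S0 reads c1=1 → after 1×micro: -2; S1 reads c2=1 → after 2×micro: 0; S2 reads c0=2 → after 1×micro: 2 ⇒ (c0=-2, c1=0, c2=2)
macro 3: S0 reads c1=0 → after 1×micro: 5; S1 reads c2=2 → after 2×micro: 2; S2 reads c0=-2 → after 1×micro: 2 ⇒ (c0=5, c1=2, c2=2)
macro 4: S0 reads c1=2 → after 1×micro: 2; S1 reads c2=2 → after 2×micro: 1; S2 reads c0=5 → after 1×micro: 1 ⇒ (c0=2, c1=1, c2=1)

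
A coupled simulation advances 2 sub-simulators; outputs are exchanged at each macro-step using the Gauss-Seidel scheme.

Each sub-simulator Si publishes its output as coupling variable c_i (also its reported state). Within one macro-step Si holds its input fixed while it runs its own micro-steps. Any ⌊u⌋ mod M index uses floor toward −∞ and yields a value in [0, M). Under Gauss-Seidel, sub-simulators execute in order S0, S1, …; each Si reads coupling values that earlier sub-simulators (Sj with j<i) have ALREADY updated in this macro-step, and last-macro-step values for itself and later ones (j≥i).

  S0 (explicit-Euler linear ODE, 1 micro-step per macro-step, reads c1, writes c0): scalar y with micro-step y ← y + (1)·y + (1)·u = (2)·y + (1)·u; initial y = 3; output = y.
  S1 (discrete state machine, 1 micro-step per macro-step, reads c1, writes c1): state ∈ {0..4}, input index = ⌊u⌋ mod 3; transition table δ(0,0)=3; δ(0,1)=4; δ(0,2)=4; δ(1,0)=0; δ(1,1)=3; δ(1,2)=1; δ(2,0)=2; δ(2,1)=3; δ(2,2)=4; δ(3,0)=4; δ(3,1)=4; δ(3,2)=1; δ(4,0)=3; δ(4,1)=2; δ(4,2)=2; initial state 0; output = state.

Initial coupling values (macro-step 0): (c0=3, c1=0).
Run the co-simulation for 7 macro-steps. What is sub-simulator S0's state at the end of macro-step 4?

S0 state at macro-step 4 = 70

macro 1: S0 reads c1=0 → after 1×micro: 6; S1 reads c1=0 → after 1×micro: 3 ⇒ (c0=6, c1=3)
macro 2: S0 reads c1=3 → after 1×micro: 15; S1 reads c1=3 → after 1×micro: 4 ⇒ (c0=15, c1=4)
macro 3: S0 reads c1=4 → after 1×micro: 34; S1 reads c1=4 → after 1×micro: 2 ⇒ (c0=34, c1=2)
macro 4: S0 reads c1=2 → after 1×micro: 70; S1 reads c1=2 → after 1×micro: 4 ⇒ (c0=70, c1=4)
macro 5: S0 reads c1=4 → after 1×micro: 144; S1 reads c1=4 → after 1×micro: 2 ⇒ (c0=144, c1=2)
macro 6: S0 reads c1=2 → after 1×micro: 290; S1 reads c1=2 → after 1×micro: 4 ⇒ (c0=290, c1=4)
macro 7: S0 reads c1=4 → after 1×micro: 584; S1 reads c1=4 → after 1×micro: 2 ⇒ (c0=584, c1=2)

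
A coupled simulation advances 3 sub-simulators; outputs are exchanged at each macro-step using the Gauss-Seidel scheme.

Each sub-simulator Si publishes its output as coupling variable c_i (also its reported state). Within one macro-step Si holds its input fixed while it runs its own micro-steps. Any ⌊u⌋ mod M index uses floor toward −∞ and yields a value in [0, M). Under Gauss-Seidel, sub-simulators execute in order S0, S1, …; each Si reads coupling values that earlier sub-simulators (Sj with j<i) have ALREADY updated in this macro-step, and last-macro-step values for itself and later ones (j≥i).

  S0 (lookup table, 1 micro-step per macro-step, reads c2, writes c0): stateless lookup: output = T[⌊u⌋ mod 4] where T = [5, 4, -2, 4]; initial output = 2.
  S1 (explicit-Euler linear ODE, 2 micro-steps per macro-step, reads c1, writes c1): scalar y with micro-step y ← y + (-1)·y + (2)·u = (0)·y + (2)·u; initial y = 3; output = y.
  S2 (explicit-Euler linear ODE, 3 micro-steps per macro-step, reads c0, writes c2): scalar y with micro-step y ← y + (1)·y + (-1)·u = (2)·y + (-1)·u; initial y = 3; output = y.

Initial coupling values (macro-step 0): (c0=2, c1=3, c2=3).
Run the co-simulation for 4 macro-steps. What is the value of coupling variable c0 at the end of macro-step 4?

c0 at macro-step 4 = 5

macro 1: S0 reads c2=3 → after 1×micro: 4; S1 reads c1=3 → after 2×micro: 6; S2 reads c0=4 → after 3×micro: -4 ⇒ (c0=4, c1=6, c2=-4)
macro 2: S0 reads c2=-4 → after 1×micro: 5; S1 reads c1=6 → after 2×micro: 12; S2 reads c0=5 → after 3×micro: -67 ⇒ (c0=5, c1=12, c2=-67)
macro 3: S0 reads c2=-67 → after 1×micro: 4; S1 reads c1=12 → after 2×micro: 24; S2 reads c0=4 → after 3×micro: -564 ⇒ (c0=4, c1=24, c2=-564)
macro 4: S0 reads c2=-564 → after 1×micro: 5; S1 reads c1=24 → after 2×micro: 48; S2 reads c0=5 → after 3×micro: -4547 ⇒ (c0=5, c1=48, c2=-4547)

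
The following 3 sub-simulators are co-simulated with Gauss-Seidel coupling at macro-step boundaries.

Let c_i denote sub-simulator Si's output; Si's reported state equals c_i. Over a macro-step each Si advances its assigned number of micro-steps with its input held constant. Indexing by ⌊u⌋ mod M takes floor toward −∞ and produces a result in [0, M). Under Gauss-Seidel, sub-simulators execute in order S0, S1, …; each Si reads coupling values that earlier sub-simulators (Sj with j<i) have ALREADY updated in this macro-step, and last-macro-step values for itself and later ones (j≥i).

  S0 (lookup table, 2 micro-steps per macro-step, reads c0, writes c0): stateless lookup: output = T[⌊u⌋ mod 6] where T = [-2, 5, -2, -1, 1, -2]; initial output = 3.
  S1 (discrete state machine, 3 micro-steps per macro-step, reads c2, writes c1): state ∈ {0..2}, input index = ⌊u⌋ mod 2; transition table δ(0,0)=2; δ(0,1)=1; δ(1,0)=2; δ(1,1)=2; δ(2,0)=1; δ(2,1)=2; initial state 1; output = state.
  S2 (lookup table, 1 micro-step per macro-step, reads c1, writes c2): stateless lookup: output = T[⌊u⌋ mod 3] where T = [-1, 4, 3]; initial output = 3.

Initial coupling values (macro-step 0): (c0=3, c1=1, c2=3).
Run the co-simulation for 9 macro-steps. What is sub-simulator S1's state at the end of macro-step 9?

S1 state at macro-step 9 = 2

macro 1: S0 reads c0=3 → after 2×micro: -1; S1 reads c2=3 → after 3×micro: 2; S2 reads c1=2 → after 1×micro: 3 ⇒ (c0=-1, c1=2, c2=3)
macro 2: S0 reads c0=-1 → after 2×micro: -2; S1 reads c2=3 → after 3×micro: 2; S2 reads c1=2 → after 1×micro: 3 ⇒ (c0=-2, c1=2, c2=3)
macro 3: S0 reads c0=-2 → after 2×micro: 1; S1 reads c2=3 → after 3×micro: 2; S2 reads c1=2 → after 1×micro: 3 ⇒ (c0=1, c1=2, c2=3)
macro 4: S0 reads c0=1 → after 2×micro: 5; S1 reads c2=3 → after 3×micro: 2; S2 reads c1=2 → after 1×micro: 3 ⇒ (c0=5, c1=2, c2=3)
macro 5: S0 reads c0=5 → after 2×micro: -2; S1 reads c2=3 → after 3×micro: 2; S2 reads c1=2 → after 1×micro: 3 ⇒ (c0=-2, c1=2, c2=3)
macro 6: S0 reads c0=-2 → after 2×micro: 1; S1 reads c2=3 → after 3×micro: 2; S2 reads c1=2 → after 1×micro: 3 ⇒ (c0=1, c1=2, c2=3)
macro 7: S0 reads c0=1 → after 2×micro: 5; S1 reads c2=3 → after 3×micro: 2; S2 reads c1=2 → after 1×micro: 3 ⇒ (c0=5, c1=2, c2=3)
macro 8: S0 reads c0=5 → after 2×micro: -2; S1 reads c2=3 → after 3×micro: 2; S2 reads c1=2 → after 1×micro: 3 ⇒ (c0=-2, c1=2, c2=3)
macro 9: S0 reads c0=-2 → after 2×micro: 1; S1 reads c2=3 → after 3×micro: 2; S2 reads c1=2 → after 1×micro: 3 ⇒ (c0=1, c1=2, c2=3)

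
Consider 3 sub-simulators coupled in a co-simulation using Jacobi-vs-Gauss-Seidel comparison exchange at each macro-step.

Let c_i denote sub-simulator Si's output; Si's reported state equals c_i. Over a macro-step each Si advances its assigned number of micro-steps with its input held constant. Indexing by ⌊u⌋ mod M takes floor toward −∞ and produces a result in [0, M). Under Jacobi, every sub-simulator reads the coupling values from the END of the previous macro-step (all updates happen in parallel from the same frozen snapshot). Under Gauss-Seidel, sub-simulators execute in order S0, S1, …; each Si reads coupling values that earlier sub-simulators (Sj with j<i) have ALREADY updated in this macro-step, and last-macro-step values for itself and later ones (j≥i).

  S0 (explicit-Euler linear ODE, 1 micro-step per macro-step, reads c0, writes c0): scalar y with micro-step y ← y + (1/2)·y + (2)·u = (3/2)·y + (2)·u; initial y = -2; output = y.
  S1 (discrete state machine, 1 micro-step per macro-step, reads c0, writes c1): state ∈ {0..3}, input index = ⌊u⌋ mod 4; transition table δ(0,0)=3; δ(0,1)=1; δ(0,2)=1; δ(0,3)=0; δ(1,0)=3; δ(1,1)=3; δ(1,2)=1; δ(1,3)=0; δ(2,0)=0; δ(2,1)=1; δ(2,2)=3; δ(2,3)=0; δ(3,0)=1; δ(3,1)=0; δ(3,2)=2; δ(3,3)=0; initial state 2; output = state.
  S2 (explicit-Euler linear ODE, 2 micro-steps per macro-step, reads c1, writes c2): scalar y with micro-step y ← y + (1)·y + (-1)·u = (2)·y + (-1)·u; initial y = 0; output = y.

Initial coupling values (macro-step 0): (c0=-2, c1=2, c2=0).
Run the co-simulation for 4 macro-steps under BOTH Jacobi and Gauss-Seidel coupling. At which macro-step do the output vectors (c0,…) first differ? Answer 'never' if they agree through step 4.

first divergence at macro-step: 1

[Jacobi] macro 1: S0 reads c0=-2 → after 1×micro: -7; S1 reads c0=-2 → after 1×micro: 3; S2 reads c1=2 → after 2×micro: -6 ⇒ (c0=-7, c1=3, c2=-6)
[Jacobi] macro 2: S0 reads c0=-7 → after 1×micro: -49/2; S1 reads c0=-7 → after 1×micro: 0; S2 reads c1=3 → after 2×micro: -33 ⇒ (c0=-49/2, c1=0, c2=-33)
[Jacobi] macro 3: S0 reads c0=-49/2 → after 1×micro: -343/4; S1 reads c0=-49/2 → after 1×micro: 0; S2 reads c1=0 → after 2×micro: -132 ⇒ (c0=-343/4, c1=0, c2=-132)
[Jacobi] macro 4: S0 reads c0=-343/4 → after 1×micro: -2401/8; S1 reads c0=-343/4 → after 1×micro: 1; S2 reads c1=0 → after 2×micro: -528 ⇒ (c0=-2401/8, c1=1, c2=-528)
[Gauss-Seidel] macro 1: S0 reads c0=-2 → after 1×micro: -7; S1 reads c0=-7 → after 1×micro: 1; S2 reads c1=1 → after 2×micro: -3 ⇒ (c0=-7, c1=1, c2=-3)
[Gauss-Seidel] macro 2: S0 reads c0=-7 → after 1×micro: -49/2; S1 reads c0=-49/2 → after 1×micro: 0; S2 reads c1=0 → after 2×micro: -12 ⇒ (c0=-49/2, c1=0, c2=-12)
[Gauss-Seidel] macro 3: S0 reads c0=-49/2 → after 1×micro: -343/4; S1 reads c0=-343/4 → after 1×micro: 1; S2 reads c1=1 → after 2×micro: -51 ⇒ (c0=-343/4, c1=1, c2=-51)
[Gauss-Seidel] macro 4: S0 reads c0=-343/4 → after 1×micro: -2401/8; S1 reads c0=-2401/8 → after 1×micro: 0; S2 reads c1=0 → after 2×micro: -204 ⇒ (c0=-2401/8, c1=0, c2=-204)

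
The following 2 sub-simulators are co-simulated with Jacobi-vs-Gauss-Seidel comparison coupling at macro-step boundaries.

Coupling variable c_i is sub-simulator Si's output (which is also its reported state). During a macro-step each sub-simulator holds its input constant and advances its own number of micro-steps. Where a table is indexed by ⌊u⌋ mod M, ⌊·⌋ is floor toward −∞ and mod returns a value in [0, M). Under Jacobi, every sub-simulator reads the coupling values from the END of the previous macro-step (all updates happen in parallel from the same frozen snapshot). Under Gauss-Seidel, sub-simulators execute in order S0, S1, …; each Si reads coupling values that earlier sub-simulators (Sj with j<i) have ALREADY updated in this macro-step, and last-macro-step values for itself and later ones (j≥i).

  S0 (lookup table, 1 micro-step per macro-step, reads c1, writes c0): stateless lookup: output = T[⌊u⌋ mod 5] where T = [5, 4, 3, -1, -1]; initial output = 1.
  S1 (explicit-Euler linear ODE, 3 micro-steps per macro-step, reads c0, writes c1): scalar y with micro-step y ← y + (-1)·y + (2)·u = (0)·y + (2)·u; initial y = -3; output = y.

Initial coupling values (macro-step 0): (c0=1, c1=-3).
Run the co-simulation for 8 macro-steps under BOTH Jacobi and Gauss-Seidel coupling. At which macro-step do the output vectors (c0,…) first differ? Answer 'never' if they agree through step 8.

[Jacobi] macro 1: S0 reads c1=-3 → after 1×micro: 3; S1 reads c0=1 → after 3×micro: 2 ⇒ (c0=3, c1=2)
[Jacobi] macro 2: S0 reads c1=2 → after 1×micro: 3; S1 reads c0=3 → after 3×micro: 6 ⇒ (c0=3, c1=6)
[Jacobi] macro 3: S0 reads c1=6 → after 1×micro: 4; S1 reads c0=3 → after 3×micro: 6 ⇒ (c0=4, c1=6)
[Jacobi] macro 4: S0 reads c1=6 → after 1×micro: 4; S1 reads c0=4 → after 3×micro: 8 ⇒ (c0=4, c1=8)
[Jacobi] macro 5: S0 reads c1=8 → after 1×micro: -1; S1 reads c0=4 → after 3×micro: 8 ⇒ (c0=-1, c1=8)
[Jacobi] macro 6: S0 reads c1=8 → after 1×micro: -1; S1 reads c0=-1 → after 3×micro: -2 ⇒ (c0=-1, c1=-2)
[Jacobi] macro 7: S0 reads c1=-2 → after 1×micro: -1; S1 reads c0=-1 → after 3×micro: -2 ⇒ (c0=-1, c1=-2)
[Jacobi] macro 8: S0 reads c1=-2 → after 1×micro: -1; S1 reads c0=-1 → after 3×micro: -2 ⇒ (c0=-1, c1=-2)
[Gauss-Seidel] macro 1: S0 reads c1=-3 → after 1×micro: 3; S1 reads c0=3 → after 3×micro: 6 ⇒ (c0=3, c1=6)
[Gauss-Seidel] macro 2: S0 reads c1=6 → after 1×micro: 4; S1 reads c0=4 → after 3×micro: 8 ⇒ (c0=4, c1=8)
[Gauss-Seidel] macro 3: S0 reads c1=8 → after 1×micro: -1; S1 reads c0=-1 → after 3×micro: -2 ⇒ (c0=-1, c1=-2)
[Gauss-Seidel] macro 4: S0 reads c1=-2 → after 1×micro: -1; S1 reads c0=-1 → after 3×micro: -2 ⇒ (c0=-1, c1=-2)
[Gauss-Seidel] macro 5: S0 reads c1=-2 → after 1×micro: -1; S1 reads c0=-1 → after 3×micro: -2 ⇒ (c0=-1, c1=-2)
[Gauss-Seidel] macro 6: S0 reads c1=-2 → after 1×micro: -1; S1 reads c0=-1 → after 3×micro: -2 ⇒ (c0=-1, c1=-2)
[Gauss-Seidel] macro 7: S0 reads c1=-2 → after 1×micro: -1; S1 reads c0=-1 → after 3×micro: -2 ⇒ (c0=-1, c1=-2)
[Gauss-Seidel] macro 8: S0 reads c1=-2 → after 1×micro: -1; S1 reads c0=-1 → after 3×micro: -2 ⇒ (c0=-1, c1=-2)

first divergence at macro-step: 1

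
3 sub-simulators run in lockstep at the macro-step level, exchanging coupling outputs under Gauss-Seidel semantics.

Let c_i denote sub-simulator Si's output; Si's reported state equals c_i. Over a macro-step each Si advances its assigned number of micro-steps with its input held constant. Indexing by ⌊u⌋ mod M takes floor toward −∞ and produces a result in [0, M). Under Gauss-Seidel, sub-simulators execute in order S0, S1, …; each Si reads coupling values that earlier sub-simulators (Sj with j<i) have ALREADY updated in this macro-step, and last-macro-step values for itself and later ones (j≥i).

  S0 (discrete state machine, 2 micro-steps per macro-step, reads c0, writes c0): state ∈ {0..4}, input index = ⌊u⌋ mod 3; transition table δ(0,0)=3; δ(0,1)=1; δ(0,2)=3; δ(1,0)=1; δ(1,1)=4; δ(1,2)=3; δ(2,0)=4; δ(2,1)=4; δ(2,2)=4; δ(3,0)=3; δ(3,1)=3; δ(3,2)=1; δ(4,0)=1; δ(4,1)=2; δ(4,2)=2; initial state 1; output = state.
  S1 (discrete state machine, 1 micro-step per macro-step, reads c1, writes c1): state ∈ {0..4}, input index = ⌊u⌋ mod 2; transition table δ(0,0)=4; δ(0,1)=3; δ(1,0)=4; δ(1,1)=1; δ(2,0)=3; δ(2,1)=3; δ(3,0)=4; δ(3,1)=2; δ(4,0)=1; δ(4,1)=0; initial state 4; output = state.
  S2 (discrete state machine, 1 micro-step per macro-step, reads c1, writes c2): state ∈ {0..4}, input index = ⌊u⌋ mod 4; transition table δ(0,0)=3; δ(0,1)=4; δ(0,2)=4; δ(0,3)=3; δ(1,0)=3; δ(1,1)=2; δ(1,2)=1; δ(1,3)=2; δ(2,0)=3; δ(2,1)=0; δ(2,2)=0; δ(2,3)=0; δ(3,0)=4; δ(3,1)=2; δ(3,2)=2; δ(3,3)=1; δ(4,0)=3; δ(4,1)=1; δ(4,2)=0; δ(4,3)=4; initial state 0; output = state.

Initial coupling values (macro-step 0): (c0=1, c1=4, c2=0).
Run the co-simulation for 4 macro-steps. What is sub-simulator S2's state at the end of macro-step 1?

macro 1: S0 reads c0=1 → after 2×micro: 2; S1 reads c1=4 → after 1×micro: 1; S2 reads c1=1 → after 1×micro: 4 ⇒ (c0=2, c1=1, c2=4)
macro 2: S0 reads c0=2 → after 2×micro: 2; S1 reads c1=1 → after 1×micro: 1; S2 reads c1=1 → after 1×micro: 1 ⇒ (c0=2, c1=1, c2=1)
macro 3: S0 reads c0=2 → after 2×micro: 2; S1 reads c1=1 → after 1×micro: 1; S2 reads c1=1 → after 1×micro: 2 ⇒ (c0=2, c1=1, c2=2)
macro 4: S0 reads c0=2 → after 2×micro: 2; S1 reads c1=1 → after 1×micro: 1; S2 reads c1=1 → after 1×micro: 0 ⇒ (c0=2, c1=1, c2=0)

S2 state at macro-step 1 = 4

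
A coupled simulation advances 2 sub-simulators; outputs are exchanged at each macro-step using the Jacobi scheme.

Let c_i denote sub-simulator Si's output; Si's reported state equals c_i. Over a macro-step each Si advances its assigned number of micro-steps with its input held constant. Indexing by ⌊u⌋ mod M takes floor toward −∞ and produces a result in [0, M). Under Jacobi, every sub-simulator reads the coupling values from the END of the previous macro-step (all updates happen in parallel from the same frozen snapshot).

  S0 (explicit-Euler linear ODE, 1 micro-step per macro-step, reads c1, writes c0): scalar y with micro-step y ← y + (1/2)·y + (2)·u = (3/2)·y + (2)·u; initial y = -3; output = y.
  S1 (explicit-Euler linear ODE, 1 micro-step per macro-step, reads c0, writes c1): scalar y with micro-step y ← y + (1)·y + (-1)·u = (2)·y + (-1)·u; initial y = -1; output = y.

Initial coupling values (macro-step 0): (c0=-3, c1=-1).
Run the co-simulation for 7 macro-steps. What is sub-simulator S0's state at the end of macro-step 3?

S0 state at macro-step 3 = 43/8

macro 1: S0 reads c1=-1 → after 1×micro: -13/2; S1 reads c0=-3 → after 1×micro: 1 ⇒ (c0=-13/2, c1=1)
macro 2: S0 reads c1=1 → after 1×micro: -31/4; S1 reads c0=-13/2 → after 1×micro: 17/2 ⇒ (c0=-31/4, c1=17/2)
macro 3: S0 reads c1=17/2 → after 1×micro: 43/8; S1 reads c0=-31/4 → after 1×micro: 99/4 ⇒ (c0=43/8, c1=99/4)
macro 4: S0 reads c1=99/4 → after 1×micro: 921/16; S1 reads c0=43/8 → after 1×micro: 353/8 ⇒ (c0=921/16, c1=353/8)
macro 5: S0 reads c1=353/8 → after 1×micro: 5587/32; S1 reads c0=921/16 → after 1×micro: 491/16 ⇒ (c0=5587/32, c1=491/16)
macro 6: S0 reads c1=491/16 → after 1×micro: 20689/64; S1 reads c0=5587/32 → after 1×micro: -3623/32 ⇒ (c0=20689/64, c1=-3623/32)
macro 7: S0 reads c1=-3623/32 → after 1×micro: 33083/128; S1 reads c0=20689/64 → after 1×micro: -35181/64 ⇒ (c0=33083/128, c1=-35181/64)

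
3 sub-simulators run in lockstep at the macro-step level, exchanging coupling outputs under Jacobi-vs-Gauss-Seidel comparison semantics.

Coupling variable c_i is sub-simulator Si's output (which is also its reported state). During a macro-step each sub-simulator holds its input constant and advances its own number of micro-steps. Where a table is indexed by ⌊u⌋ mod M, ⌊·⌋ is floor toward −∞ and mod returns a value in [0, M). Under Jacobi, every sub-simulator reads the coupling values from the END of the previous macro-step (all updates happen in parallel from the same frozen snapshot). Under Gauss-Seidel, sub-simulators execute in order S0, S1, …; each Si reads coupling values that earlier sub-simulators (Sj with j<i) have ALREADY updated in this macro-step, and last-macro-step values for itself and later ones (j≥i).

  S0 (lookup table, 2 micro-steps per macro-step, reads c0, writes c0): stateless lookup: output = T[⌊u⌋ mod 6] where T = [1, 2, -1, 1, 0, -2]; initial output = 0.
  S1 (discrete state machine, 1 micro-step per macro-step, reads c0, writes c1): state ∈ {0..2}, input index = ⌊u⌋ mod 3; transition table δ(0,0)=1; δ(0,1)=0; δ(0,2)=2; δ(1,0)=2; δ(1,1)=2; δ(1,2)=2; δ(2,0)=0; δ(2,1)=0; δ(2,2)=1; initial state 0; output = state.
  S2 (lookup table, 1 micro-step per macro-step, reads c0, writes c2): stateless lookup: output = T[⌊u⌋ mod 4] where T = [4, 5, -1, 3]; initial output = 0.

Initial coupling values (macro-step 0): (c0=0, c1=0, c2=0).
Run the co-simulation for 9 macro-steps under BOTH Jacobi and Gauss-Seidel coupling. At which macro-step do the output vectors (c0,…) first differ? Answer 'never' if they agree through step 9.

first divergence at macro-step: 1

[Jacobi] macro 1: S0 reads c0=0 → after 2×micro: 1; S1 reads c0=0 → after 1×micro: 1; S2 reads c0=0 → after 1×micro: 4 ⇒ (c0=1, c1=1, c2=4)
[Jacobi] macro 2: S0 reads c0=1 → after 2×micro: 2; S1 reads c0=1 → after 1×micro: 2; S2 reads c0=1 → after 1×micro: 5 ⇒ (c0=2, c1=2, c2=5)
[Jacobi] macro 3: S0 reads c0=2 → after 2×micro: -1; S1 reads c0=2 → after 1×micro: 1; S2 reads c0=2 → after 1×micro: -1 ⇒ (c0=-1, c1=1, c2=-1)
[Jacobi] macro 4: S0 reads c0=-1 → after 2×micro: -2; S1 reads c0=-1 → after 1×micro: 2; S2 reads c0=-1 → after 1×micro: 3 ⇒ (c0=-2, c1=2, c2=3)
[Jacobi] macro 5: S0 reads c0=-2 → after 2×micro: 0; S1 reads c0=-2 → after 1×micro: 0; S2 reads c0=-2 → after 1×micro: -1 ⇒ (c0=0, c1=0, c2=-1)
[Jacobi] macro 6: S0 reads c0=0 → after 2×micro: 1; S1 reads c0=0 → after 1×micro: 1; S2 reads c0=0 → after 1×micro: 4 ⇒ (c0=1, c1=1, c2=4)
[Jacobi] macro 7: S0 reads c0=1 → after 2×micro: 2; S1 reads c0=1 → after 1×micro: 2; S2 reads c0=1 → after 1×micro: 5 ⇒ (c0=2, c1=2, c2=5)
[Jacobi] macro 8: S0 reads c0=2 → after 2×micro: -1; S1 reads c0=2 → after 1×micro: 1; S2 reads c0=2 → after 1×micro: -1 ⇒ (c0=-1, c1=1, c2=-1)
[Jacobi] macro 9: S0 reads c0=-1 → after 2×micro: -2; S1 reads c0=-1 → after 1×micro: 2; S2 reads c0=-1 → after 1×micro: 3 ⇒ (c0=-2, c1=2, c2=3)
[Gauss-Seidel] macro 1: S0 reads c0=0 → after 2×micro: 1; S1 reads c0=1 → after 1×micro: 0; S2 reads c0=1 → after 1×micro: 5 ⇒ (c0=1, c1=0, c2=5)
[Gauss-Seidel] macro 2: S0 reads c0=1 → after 2×micro: 2; S1 reads c0=2 → after 1×micro: 2; S2 reads c0=2 → after 1×micro: -1 ⇒ (c0=2, c1=2, c2=-1)
[Gauss-Seidel] macro 3: S0 reads c0=2 → after 2×micro: -1; S1 reads c0=-1 → after 1×micro: 1; S2 reads c0=-1 → after 1×micro: 3 ⇒ (c0=-1, c1=1, c2=3)
[Gauss-Seidel] macro 4: S0 reads c0=-1 → after 2×micro: -2; S1 reads c0=-2 → after 1×micro: 2; S2 reads c0=-2 → after 1×micro: -1 ⇒ (c0=-2, c1=2, c2=-1)
[Gauss-Seidel] macro 5: S0 reads c0=-2 → after 2×micro: 0; S1 reads c0=0 → after 1×micro: 0; S2 reads c0=0 → after 1×micro: 4 ⇒ (c0=0, c1=0, c2=4)
[Gauss-Seidel] macro 6: S0 reads c0=0 → after 2×micro: 1; S1 reads c0=1 → after 1×micro: 0; S2 reads c0=1 → after 1×micro: 5 ⇒ (c0=1, c1=0, c2=5)
[Gauss-Seidel] macro 7: S0 reads c0=1 → after 2×micro: 2; S1 reads c0=2 → after 1×micro: 2; S2 reads c0=2 → after 1×micro: -1 ⇒ (c0=2, c1=2, c2=-1)
[Gauss-Seidel] macro 8: S0 reads c0=2 → after 2×micro: -1; S1 reads c0=-1 → after 1×micro: 1; S2 reads c0=-1 → after 1×micro: 3 ⇒ (c0=-1, c1=1, c2=3)
[Gauss-Seidel] macro 9: S0 reads c0=-1 → after 2×micro: -2; S1 reads c0=-2 → after 1×micro: 2; S2 reads c0=-2 → after 1×micro: -1 ⇒ (c0=-2, c1=2, c2=-1)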